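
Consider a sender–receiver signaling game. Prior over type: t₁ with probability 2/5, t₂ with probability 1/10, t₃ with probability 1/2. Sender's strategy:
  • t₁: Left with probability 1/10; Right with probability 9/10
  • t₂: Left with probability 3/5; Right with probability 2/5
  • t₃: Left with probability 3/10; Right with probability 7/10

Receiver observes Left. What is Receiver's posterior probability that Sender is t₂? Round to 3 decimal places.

P(Left) = (2/5)·(1/10) + (1/10)·(3/5) + (1/2)·(3/10) = 1/4
P(t₂ | Left) = ((1/10)·(3/5)) / (1/4) = (3/50) / (1/4) = 6/25

0.240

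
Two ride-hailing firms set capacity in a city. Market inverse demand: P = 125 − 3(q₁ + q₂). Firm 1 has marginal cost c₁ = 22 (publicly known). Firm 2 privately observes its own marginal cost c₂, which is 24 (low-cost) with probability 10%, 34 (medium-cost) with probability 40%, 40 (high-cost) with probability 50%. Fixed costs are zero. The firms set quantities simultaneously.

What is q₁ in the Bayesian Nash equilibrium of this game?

Type-c best response for Firm 2: q₂(c) = (125 − c)/6 − q₁/2.
Firm 1 maximizes expected profit; its first-order condition is 125 − 6q₁ − 3E[q₂] − 22 = 0.
Substituting E[q₂] and solving: E[c₂] = 36, so q₁ = (125 − 2·22 + 36)/9 = 13.

13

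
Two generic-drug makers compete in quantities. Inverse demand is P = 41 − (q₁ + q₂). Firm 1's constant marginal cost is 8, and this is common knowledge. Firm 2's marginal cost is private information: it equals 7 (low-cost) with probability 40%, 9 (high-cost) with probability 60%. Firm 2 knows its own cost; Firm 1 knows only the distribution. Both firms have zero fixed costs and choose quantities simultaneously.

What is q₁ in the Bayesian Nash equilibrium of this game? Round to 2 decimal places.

Type-c best response for Firm 2: q₂(c) = (41 − c)/2 − q₁/2.
Firm 1 maximizes expected profit; its first-order condition is 41 − 2q₁ − E[q₂] − 8 = 0.
Substituting E[q₂] and solving: E[c₂] = 8.2, so q₁ = (41 − 2·8 + 8.2)/3 = 11.0667.

11.07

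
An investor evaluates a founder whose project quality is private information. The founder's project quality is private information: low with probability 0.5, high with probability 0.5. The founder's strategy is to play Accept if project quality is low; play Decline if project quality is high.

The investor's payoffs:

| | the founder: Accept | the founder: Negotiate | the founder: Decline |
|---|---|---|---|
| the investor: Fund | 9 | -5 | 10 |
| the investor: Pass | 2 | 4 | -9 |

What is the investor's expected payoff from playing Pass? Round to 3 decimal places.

Take the expectation over the founder's project quality, weighting each type's action by its prior probability.
E[Pass] = 0.5·2 + 0.5·(-9) = 1 + (-4.5) = -3.5

-3.500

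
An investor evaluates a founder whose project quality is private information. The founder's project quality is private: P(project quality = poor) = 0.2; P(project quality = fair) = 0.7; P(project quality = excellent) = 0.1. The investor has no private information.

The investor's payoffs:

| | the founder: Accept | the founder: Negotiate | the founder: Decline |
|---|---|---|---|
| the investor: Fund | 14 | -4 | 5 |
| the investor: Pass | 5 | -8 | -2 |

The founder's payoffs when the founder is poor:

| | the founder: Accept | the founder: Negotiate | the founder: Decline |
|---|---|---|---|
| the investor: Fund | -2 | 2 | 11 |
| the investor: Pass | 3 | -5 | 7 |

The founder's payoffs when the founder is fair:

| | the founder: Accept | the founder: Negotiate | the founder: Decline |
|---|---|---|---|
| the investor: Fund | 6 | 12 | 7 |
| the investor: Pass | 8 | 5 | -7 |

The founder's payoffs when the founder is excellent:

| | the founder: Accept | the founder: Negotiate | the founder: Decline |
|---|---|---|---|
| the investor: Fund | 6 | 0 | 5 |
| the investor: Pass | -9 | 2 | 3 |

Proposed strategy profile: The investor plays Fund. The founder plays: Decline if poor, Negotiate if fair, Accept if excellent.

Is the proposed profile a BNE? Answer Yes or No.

Yes

The investor plays Fund: E[Fund] = 0.2·(5) + 0.7·(-4) + 0.1·(14) = -0.4; E[Pass] = -5.5. Best-responding. ✓
The founder (project quality poor), facing Fund: Accept gives -2, Negotiate gives 2, Decline gives 11. Proposed Decline is best. ✓
The founder (project quality fair), facing Fund: Accept gives 6, Negotiate gives 12, Decline gives 7. Proposed Negotiate is best. ✓
The founder (project quality excellent), facing Fund: Accept gives 6, Negotiate gives 0, Decline gives 5. Proposed Accept is best. ✓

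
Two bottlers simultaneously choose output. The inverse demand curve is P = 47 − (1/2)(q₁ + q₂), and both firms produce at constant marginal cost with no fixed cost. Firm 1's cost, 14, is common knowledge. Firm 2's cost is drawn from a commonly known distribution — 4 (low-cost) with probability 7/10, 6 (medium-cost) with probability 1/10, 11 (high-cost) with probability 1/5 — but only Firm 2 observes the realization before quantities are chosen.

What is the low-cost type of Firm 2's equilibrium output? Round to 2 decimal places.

34.80

Firm 2 with cost c maximizes (47 − (1/2)(q₁+q₂) − c)·q₂, giving q₂(c) = (47 − c − (1/2)q₁).
E[c₂] = 7/10·4 + 1/10·6 + 1/5·11 = 5.6
Firm 1's FOC against E[q₂] yields q₁ = (47 − 2·14 + E[c₂])/(3/2) = (47 − 28 + 5.6)/(3/2) = 16.4.
q₂(low-cost) = (47 − 4 − (1/2)·16.4) = 34.8.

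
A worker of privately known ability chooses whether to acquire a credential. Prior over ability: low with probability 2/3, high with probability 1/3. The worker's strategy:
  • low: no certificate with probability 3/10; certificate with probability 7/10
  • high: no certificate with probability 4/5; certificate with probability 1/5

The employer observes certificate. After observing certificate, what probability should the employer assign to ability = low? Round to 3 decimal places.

Apply Bayes' rule using the sender's strategy as the likelihood.
P(certificate) = (2/3)·(7/10) + (1/3)·(1/5) = 8/15
P(low | certificate) = ((2/3)·(7/10)) / (8/15) = (7/15) / (8/15) = 7/8

0.875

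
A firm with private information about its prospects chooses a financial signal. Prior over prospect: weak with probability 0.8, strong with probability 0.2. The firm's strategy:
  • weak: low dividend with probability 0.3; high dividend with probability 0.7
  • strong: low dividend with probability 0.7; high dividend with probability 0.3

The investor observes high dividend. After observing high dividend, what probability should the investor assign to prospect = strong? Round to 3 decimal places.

0.097

P(high dividend) = 0.8·0.7 + 0.2·0.3 = 0.62
P(strong | high dividend) = (0.2·0.3) / 0.62 = 0.06 / 0.62 = 0.0967742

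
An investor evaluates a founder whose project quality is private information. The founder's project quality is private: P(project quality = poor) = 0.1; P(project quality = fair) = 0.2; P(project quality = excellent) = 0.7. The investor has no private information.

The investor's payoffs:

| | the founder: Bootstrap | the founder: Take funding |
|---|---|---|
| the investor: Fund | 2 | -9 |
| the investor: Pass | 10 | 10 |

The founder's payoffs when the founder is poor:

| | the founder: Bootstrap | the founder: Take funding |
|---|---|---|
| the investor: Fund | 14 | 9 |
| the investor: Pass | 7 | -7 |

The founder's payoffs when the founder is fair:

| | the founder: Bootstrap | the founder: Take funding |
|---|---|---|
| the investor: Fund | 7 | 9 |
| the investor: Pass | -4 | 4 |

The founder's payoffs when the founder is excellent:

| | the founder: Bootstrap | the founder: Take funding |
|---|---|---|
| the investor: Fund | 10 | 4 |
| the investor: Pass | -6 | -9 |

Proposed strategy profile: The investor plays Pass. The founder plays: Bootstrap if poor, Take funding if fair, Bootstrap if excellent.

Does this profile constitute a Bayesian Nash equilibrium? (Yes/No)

A profile is a BNE iff every type of every player is best-responding given beliefs about the other side.
The investor plays Pass: E[Pass] = 0.1·(10) + 0.2·(10) + 0.7·(10) = 10; E[Fund] = -0.2. Best-responding. ✓
The founder (project quality poor), facing Pass: Bootstrap gives 7, Take funding gives -7. Proposed Bootstrap is best. ✓
The founder (project quality fair), facing Pass: Bootstrap gives -4, Take funding gives 4. Proposed Take funding is best. ✓
The founder (project quality excellent), facing Pass: Bootstrap gives -6, Take funding gives -9. Proposed Bootstrap is best. ✓

Yes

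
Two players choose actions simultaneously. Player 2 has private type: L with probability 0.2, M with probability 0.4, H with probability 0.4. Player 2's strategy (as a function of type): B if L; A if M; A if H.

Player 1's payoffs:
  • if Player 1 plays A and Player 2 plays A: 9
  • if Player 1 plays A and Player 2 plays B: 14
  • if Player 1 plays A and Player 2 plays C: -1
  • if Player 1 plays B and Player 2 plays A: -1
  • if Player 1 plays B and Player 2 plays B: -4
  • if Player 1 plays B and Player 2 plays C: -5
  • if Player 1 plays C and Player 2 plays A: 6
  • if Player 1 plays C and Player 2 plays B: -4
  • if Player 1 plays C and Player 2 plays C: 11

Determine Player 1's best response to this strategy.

E[A] = 0.2·(14) + 0.4·(9) + 0.4·(9) = 10
E[B] = 0.2·(-4) + 0.4·(-1) + 0.4·(-1) = -1.6
E[C] = 0.2·(-4) + 0.4·(6) + 0.4·(6) = 4
Best response: A (10 is the largest).

A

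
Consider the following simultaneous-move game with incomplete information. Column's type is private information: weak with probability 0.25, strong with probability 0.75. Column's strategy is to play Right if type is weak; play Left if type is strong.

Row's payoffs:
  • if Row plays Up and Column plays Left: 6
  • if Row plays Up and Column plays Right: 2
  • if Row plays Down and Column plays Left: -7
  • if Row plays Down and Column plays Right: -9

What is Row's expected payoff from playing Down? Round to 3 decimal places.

-7.500

E[Down] = 0.25·(-9) + 0.75·(-7) = (-2.25) + (-5.25) = -7.5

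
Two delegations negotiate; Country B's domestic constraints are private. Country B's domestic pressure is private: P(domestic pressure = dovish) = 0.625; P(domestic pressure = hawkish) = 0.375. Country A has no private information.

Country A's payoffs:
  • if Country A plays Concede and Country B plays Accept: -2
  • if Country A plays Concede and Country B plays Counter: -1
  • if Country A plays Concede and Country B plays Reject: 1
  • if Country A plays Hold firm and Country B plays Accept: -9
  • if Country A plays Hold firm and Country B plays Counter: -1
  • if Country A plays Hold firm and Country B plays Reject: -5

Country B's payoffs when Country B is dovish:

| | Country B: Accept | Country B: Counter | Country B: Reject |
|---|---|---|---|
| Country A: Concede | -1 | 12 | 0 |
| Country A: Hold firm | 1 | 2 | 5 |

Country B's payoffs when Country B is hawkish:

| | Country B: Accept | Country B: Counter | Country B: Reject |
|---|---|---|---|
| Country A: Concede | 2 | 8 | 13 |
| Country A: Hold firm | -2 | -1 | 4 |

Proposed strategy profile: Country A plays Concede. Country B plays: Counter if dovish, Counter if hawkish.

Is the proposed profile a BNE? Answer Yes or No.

No

A profile is a BNE iff every type of every player is best-responding given beliefs about the other side.
Country A plays Concede: E[Concede] = 0.625·(-1) + 0.375·(-1) = -1; E[Hold firm] = -1. Best-responding. ✓
Country B (domestic pressure dovish), facing Concede: Accept gives -1, Counter gives 12, Reject gives 0. Proposed Counter is best. ✓
Country B (domestic pressure hawkish), facing Concede: Accept gives 2, Counter gives 8, Reject gives 13. Proposed Counter is not best — profitable deviation exists. ✗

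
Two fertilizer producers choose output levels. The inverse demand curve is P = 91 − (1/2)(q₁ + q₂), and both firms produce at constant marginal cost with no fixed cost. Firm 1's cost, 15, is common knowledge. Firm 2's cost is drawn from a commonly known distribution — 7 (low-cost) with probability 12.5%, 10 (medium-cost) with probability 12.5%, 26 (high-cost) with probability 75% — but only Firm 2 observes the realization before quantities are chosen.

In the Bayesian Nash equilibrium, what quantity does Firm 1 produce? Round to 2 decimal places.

55.08

Each type of Firm 2 best-responds to q₁; Firm 1 best-responds to the expected q₂ over Firm 2's types.
Firm 2 with cost c maximizes (91 − (1/2)(q₁+q₂) − c)·q₂, giving q₂(c) = (91 − c − (1/2)q₁).
E[c₂] = 0.125·7 + 0.125·10 + 0.75·26 = 21.625
Firm 1's FOC against E[q₂] yields q₁ = (91 − 2·15 + E[c₂])/(3/2) = (91 − 30 + 21.625)/(3/2) = 55.0833.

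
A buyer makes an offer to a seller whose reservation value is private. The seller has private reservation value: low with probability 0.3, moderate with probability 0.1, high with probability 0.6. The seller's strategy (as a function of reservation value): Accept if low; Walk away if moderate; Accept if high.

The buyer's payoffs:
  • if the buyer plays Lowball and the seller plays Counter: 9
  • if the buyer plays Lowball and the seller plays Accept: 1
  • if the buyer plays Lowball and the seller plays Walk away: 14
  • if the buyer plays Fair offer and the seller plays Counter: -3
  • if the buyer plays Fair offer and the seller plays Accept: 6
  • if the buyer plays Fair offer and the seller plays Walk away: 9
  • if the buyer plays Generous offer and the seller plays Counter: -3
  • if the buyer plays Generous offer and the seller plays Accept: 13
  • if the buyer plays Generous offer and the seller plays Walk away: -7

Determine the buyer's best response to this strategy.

Generous offer

E[Lowball] = 0.3·(1) + 0.1·(14) + 0.6·(1) = 2.3
E[Fair offer] = 0.3·(6) + 0.1·(9) + 0.6·(6) = 6.3
E[Generous offer] = 0.3·(13) + 0.1·(-7) + 0.6·(13) = 11
Best response: Generous offer (11 is the largest).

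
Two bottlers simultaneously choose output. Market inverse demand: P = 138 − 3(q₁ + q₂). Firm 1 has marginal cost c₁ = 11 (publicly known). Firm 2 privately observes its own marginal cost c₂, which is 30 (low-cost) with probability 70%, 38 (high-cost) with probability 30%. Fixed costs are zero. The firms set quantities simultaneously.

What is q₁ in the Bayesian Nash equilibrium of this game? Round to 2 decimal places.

16.49

Type-c best response for Firm 2: q₂(c) = (138 − c)/6 − q₁/2.
Firm 1 maximizes expected profit; its first-order condition is 138 − 6q₁ − 3E[q₂] − 11 = 0.
Substituting E[q₂] and solving: E[c₂] = 32.4, so q₁ = (138 − 2·11 + 32.4)/9 = 16.4889.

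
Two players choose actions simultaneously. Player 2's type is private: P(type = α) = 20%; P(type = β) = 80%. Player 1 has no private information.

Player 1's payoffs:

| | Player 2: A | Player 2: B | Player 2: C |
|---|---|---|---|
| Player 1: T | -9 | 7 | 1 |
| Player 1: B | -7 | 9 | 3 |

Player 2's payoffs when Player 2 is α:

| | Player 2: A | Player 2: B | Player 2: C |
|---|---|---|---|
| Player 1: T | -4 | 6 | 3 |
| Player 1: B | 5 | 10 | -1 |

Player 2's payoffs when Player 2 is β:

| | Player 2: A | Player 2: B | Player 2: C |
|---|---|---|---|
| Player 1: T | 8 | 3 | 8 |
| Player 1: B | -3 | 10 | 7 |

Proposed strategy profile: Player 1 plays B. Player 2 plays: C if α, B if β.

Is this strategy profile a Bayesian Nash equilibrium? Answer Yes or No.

Player 1 plays B: E[B] = 0.2·(3) + 0.8·(9) = 7.8; E[T] = 5.8. Best-responding. ✓
Player 2 (type α), facing B: A gives 5, B gives 10, C gives -1. Proposed C is not best — profitable deviation exists. ✗
Player 2 (type β), facing B: A gives -3, B gives 10, C gives 7. Proposed B is best. ✓

No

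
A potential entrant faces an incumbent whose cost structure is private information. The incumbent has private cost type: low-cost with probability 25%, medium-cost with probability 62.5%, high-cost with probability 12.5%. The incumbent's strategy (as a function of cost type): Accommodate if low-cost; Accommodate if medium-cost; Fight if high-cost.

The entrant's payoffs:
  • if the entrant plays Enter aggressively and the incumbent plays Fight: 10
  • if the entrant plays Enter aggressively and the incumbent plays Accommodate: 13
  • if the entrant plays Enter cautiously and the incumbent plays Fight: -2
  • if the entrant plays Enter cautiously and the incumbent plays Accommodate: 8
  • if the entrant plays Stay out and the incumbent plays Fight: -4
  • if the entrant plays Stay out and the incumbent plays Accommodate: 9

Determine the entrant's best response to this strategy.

E[Enter aggressively] = 0.25·(13) + 0.625·(13) + 0.125·(10) = 12.625
E[Enter cautiously] = 0.25·(8) + 0.625·(8) + 0.125·(-2) = 6.75
E[Stay out] = 0.25·(9) + 0.625·(9) + 0.125·(-4) = 7.375
Best response: Enter aggressively (12.625 is the largest).

Enter aggressively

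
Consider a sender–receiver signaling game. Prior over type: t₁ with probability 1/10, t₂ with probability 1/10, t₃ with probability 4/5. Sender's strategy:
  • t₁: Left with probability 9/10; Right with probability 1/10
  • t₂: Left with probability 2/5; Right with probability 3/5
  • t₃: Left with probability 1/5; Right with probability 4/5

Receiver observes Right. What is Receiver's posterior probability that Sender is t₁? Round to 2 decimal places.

P(Right) = (1/10)·(1/10) + (1/10)·(3/5) + (4/5)·(4/5) = 71/100
P(t₁ | Right) = ((1/10)·(1/10)) / (71/100) = (1/100) / (71/100) = 1/71

0.01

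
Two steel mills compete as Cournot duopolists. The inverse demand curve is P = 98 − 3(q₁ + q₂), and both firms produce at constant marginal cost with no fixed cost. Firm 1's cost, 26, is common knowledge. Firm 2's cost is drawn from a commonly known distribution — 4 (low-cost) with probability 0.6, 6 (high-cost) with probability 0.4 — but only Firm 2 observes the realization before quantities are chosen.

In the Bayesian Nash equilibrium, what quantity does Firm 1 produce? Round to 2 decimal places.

Firm 2 with cost c maximizes (98 − 3(q₁+q₂) − c)·q₂, giving q₂(c) = (98 − c − 3q₁)/6.
E[c₂] = 0.6·4 + 0.4·6 = 4.8
Firm 1's FOC against E[q₂] yields q₁ = (98 − 2·26 + E[c₂])/9 = (98 − 52 + 4.8)/9 = 5.64444.

5.64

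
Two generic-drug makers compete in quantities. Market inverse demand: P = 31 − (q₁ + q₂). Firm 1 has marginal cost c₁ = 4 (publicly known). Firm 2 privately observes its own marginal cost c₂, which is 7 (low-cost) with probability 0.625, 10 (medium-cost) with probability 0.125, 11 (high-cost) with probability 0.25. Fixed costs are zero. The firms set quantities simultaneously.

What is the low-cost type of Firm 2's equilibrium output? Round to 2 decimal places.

6.77

Each type of Firm 2 best-responds to q₁; Firm 1 best-responds to the expected q₂ over Firm 2's types.
Firm 2 with cost c maximizes (31 − (q₁+q₂) − c)·q₂, giving q₂(c) = (31 − c − q₁)/2.
E[c₂] = 0.625·7 + 0.125·10 + 0.25·11 = 8.375
Firm 1's FOC against E[q₂] yields q₁ = (31 − 2·4 + E[c₂])/3 = (31 − 8 + 8.375)/3 = 10.4583.
q₂(low-cost) = (31 − 7 − 10.4583)/2 = 6.77083.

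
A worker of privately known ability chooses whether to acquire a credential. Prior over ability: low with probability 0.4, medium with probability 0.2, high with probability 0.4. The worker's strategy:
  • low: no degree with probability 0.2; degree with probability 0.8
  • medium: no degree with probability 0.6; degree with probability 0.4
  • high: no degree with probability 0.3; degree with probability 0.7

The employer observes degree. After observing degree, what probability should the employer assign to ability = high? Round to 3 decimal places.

0.412

P(degree) = 0.4·0.8 + 0.2·0.4 + 0.4·0.7 = 0.68
P(high | degree) = (0.4·0.7) / 0.68 = 0.28 / 0.68 = 0.411765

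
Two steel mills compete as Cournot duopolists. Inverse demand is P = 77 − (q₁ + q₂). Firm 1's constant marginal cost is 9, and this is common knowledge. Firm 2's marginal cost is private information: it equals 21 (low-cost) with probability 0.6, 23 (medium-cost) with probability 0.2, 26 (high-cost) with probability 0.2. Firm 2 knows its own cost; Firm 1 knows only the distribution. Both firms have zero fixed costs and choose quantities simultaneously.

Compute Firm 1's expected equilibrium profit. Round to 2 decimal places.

Type-c best response for Firm 2: q₂(c) = (77 − c)/2 − q₁/2.
Firm 1 maximizes expected profit; its first-order condition is 77 − 2q₁ − E[q₂] − 9 = 0.
Substituting E[q₂] and solving: E[c₂] = 22.4, so q₁ = (77 − 2·9 + 22.4)/3 = 27.1333.
E[P] = 77 − (q₁ + E[q₂]) = 36.1333; Firm 1's expected profit = (E[P] − 9)·q₁ = (36.1333 − 9)·27.1333 = 736.218.

736.22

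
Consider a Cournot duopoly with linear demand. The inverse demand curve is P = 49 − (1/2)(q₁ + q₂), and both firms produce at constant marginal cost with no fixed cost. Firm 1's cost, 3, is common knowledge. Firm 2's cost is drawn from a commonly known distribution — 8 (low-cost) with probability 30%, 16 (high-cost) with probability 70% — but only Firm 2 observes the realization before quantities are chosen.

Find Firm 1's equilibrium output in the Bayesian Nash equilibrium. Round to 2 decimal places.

37.73

Type-c best response for Firm 2: q₂(c) = (49 − c) − q₁/2.
Firm 1 maximizes expected profit; its first-order condition is 49 − q₁ − (1/2)E[q₂] − 3 = 0.
Substituting E[q₂] and solving: E[c₂] = 13.6, so q₁ = (49 − 2·3 + 13.6)/(3/2) = 37.7333.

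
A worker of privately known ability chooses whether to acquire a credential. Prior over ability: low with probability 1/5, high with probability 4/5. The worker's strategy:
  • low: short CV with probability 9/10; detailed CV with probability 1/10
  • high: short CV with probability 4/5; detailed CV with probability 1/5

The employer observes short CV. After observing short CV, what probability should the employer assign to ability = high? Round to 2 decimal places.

0.78

P(short CV) = (1/5)·(9/10) + (4/5)·(4/5) = 41/50
P(high | short CV) = ((4/5)·(4/5)) / (41/50) = (16/25) / (41/50) = 32/41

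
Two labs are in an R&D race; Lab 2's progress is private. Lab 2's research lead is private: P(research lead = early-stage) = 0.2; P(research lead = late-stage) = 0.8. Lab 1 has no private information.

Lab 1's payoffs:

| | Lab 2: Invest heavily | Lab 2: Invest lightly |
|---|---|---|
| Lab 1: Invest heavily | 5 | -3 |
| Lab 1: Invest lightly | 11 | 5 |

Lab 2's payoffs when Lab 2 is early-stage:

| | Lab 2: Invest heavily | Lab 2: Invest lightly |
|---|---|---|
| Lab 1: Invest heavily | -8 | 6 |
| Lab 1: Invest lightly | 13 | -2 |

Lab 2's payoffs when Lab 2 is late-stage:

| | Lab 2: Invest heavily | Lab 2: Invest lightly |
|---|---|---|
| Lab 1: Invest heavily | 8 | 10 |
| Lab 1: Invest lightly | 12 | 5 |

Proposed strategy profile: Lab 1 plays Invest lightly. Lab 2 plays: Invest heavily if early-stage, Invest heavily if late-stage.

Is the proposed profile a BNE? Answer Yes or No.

Lab 1 plays Invest lightly: E[Invest lightly] = 0.2·(11) + 0.8·(11) = 11; E[Invest heavily] = 5. Best-responding. ✓
Lab 2 (research lead early-stage), facing Invest lightly: Invest heavily gives 13, Invest lightly gives -2. Proposed Invest heavily is best. ✓
Lab 2 (research lead late-stage), facing Invest lightly: Invest heavily gives 12, Invest lightly gives 5. Proposed Invest heavily is best. ✓

Yes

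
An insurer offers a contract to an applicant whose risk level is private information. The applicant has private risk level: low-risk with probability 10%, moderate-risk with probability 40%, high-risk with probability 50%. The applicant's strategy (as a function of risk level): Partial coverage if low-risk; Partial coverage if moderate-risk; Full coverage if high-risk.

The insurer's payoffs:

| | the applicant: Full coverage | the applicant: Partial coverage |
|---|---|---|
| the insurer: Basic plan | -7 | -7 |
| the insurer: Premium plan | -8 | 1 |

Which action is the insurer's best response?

Premium plan

Compute the insurer's expected payoff for each action, taking the expectation over the applicant's type.
E[Basic plan] = 0.1·(-7) + 0.4·(-7) + 0.5·(-7) = -7
E[Premium plan] = 0.1·(1) + 0.4·(1) + 0.5·(-8) = -3.5
Best response: Premium plan (-3.5 is the largest).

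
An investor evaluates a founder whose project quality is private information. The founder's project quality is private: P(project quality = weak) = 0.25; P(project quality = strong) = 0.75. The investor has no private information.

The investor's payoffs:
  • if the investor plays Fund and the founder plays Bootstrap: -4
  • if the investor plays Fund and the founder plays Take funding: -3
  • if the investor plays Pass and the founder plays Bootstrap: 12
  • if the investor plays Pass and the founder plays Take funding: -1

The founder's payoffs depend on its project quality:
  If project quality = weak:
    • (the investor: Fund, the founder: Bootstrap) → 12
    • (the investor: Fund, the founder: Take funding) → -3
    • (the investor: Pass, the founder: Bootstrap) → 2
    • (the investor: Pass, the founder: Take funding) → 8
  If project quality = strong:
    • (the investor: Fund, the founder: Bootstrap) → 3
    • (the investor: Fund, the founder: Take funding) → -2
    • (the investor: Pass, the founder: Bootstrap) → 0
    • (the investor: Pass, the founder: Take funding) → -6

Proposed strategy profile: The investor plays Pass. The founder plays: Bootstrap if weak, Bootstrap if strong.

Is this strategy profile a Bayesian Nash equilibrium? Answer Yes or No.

The investor plays Pass: E[Pass] = 0.25·(12) + 0.75·(12) = 12; E[Fund] = -4. Best-responding. ✓
The founder (project quality weak), facing Pass: Bootstrap gives 2, Take funding gives 8. Proposed Bootstrap is not best — profitable deviation exists. ✗
The founder (project quality strong), facing Pass: Bootstrap gives 0, Take funding gives -6. Proposed Bootstrap is best. ✓

No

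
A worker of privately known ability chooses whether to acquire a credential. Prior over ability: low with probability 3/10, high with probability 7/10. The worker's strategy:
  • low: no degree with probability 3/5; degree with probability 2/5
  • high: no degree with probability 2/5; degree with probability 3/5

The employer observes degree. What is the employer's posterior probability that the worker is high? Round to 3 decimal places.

0.778

P(degree) = (3/10)·(2/5) + (7/10)·(3/5) = 27/50
P(high | degree) = ((7/10)·(3/5)) / (27/50) = (21/50) / (27/50) = 7/9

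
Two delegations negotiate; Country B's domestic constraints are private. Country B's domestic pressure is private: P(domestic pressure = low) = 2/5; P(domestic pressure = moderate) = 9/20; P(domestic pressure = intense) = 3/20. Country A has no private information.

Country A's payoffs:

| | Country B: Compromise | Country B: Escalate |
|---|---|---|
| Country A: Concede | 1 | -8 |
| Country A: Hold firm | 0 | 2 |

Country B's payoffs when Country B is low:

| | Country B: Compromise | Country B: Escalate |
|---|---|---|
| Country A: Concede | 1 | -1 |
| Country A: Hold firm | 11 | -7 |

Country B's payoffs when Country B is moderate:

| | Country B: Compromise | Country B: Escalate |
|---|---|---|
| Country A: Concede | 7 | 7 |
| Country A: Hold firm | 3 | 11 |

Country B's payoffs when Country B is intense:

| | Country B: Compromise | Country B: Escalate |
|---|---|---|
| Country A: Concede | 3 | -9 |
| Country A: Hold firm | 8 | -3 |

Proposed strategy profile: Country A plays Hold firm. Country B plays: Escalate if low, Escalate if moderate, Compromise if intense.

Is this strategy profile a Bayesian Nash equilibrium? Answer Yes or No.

No

A profile is a BNE iff every type of every player is best-responding given beliefs about the other side.
Country A plays Hold firm: E[Hold firm] = 2/5·(2) + 9/20·(2) + 3/20·(0) = 17/10; E[Concede] = -133/20. Best-responding. ✓
Country B (domestic pressure low), facing Hold firm: Compromise gives 11, Escalate gives -7. Proposed Escalate is not best — profitable deviation exists. ✗
Country B (domestic pressure moderate), facing Hold firm: Compromise gives 3, Escalate gives 11. Proposed Escalate is best. ✓
Country B (domestic pressure intense), facing Hold firm: Compromise gives 8, Escalate gives -3. Proposed Compromise is best. ✓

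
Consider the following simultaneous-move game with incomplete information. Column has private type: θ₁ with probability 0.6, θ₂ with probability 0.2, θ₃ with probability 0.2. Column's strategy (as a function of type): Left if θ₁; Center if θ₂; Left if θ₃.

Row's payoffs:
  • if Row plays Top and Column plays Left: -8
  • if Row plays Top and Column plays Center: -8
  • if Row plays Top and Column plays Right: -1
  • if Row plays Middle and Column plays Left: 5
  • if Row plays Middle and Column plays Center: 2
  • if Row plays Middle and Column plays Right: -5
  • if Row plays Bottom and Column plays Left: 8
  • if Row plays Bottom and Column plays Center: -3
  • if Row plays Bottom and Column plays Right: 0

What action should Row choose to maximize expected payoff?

Bottom

E[Top] = 0.6·(-8) + 0.2·(-8) + 0.2·(-8) = -8
E[Middle] = 0.6·(5) + 0.2·(2) + 0.2·(5) = 4.4
E[Bottom] = 0.6·(8) + 0.2·(-3) + 0.2·(8) = 5.8
Best response: Bottom (5.8 is the largest).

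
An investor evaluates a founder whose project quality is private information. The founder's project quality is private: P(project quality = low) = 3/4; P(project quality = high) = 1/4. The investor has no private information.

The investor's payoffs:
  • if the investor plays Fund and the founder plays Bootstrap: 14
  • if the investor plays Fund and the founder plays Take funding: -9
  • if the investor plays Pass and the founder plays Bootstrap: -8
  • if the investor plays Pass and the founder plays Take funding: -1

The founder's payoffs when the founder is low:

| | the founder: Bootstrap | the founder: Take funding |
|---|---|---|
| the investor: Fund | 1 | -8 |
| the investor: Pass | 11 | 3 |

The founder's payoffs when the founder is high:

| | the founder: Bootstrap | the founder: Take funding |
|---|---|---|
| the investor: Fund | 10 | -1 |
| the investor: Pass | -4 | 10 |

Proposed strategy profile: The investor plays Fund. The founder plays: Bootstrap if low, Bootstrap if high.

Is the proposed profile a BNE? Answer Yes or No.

Yes

A profile is a BNE iff every type of every player is best-responding given beliefs about the other side.
The investor plays Fund: E[Fund] = 3/4·(14) + 1/4·(14) = 14; E[Pass] = -8. Best-responding. ✓
The founder (project quality low), facing Fund: Bootstrap gives 1, Take funding gives -8. Proposed Bootstrap is best. ✓
The founder (project quality high), facing Fund: Bootstrap gives 10, Take funding gives -1. Proposed Bootstrap is best. ✓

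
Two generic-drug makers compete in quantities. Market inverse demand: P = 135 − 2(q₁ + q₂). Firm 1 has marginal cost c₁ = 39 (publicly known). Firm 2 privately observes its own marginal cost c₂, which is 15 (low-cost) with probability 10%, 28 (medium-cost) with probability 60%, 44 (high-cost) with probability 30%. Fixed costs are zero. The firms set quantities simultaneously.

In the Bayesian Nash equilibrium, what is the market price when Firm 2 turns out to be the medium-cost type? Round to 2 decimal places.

66.75

Type-c best response for Firm 2: q₂(c) = (135 − c)/4 − q₁/2.
Firm 1 maximizes expected profit; its first-order condition is 135 − 4q₁ − 2E[q₂] − 39 = 0.
Substituting E[q₂] and solving: E[c₂] = 31.5, so q₁ = (135 − 2·39 + 31.5)/6 = 14.75.
q₂(medium-cost) = 19.375, so P = 135 − 2·(14.75 + 19.375) = 66.75.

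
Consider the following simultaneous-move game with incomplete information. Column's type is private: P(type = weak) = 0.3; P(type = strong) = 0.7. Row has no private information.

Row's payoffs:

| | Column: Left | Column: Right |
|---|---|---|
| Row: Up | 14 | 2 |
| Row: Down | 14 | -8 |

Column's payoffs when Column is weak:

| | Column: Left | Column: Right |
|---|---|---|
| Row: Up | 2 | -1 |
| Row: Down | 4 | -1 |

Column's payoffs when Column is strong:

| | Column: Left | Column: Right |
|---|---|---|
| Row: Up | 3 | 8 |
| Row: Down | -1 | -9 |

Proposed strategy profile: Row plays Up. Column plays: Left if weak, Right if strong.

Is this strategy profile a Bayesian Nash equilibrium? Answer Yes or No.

A profile is a BNE iff every type of every player is best-responding given beliefs about the other side.
Row plays Up: E[Up] = 0.3·(14) + 0.7·(2) = 5.6; E[Down] = -1.4. Best-responding. ✓
Column (type weak), facing Up: Left gives 2, Right gives -1. Proposed Left is best. ✓
Column (type strong), facing Up: Left gives 3, Right gives 8. Proposed Right is best. ✓

Yes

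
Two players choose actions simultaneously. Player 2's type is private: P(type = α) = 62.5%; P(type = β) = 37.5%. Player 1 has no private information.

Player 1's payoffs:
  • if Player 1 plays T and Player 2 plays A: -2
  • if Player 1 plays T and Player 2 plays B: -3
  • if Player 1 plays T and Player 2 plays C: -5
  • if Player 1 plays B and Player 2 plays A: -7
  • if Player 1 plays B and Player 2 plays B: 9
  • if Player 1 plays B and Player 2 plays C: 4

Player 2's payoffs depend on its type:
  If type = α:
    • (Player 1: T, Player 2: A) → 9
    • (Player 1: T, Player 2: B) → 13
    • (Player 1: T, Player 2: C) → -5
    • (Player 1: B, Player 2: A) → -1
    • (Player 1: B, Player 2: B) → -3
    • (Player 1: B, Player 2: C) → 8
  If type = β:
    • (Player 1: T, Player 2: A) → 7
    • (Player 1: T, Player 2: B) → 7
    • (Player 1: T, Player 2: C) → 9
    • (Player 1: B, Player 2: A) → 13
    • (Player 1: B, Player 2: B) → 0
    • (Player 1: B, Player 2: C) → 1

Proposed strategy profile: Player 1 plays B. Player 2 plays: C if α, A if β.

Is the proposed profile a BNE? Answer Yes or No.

Yes

A profile is a BNE iff every type of every player is best-responding given beliefs about the other side.
Player 1 plays B: E[B] = 0.625·(4) + 0.375·(-7) = -0.125; E[T] = -3.875. Best-responding. ✓
Player 2 (type α), facing B: A gives -1, B gives -3, C gives 8. Proposed C is best. ✓
Player 2 (type β), facing B: A gives 13, B gives 0, C gives 1. Proposed A is best. ✓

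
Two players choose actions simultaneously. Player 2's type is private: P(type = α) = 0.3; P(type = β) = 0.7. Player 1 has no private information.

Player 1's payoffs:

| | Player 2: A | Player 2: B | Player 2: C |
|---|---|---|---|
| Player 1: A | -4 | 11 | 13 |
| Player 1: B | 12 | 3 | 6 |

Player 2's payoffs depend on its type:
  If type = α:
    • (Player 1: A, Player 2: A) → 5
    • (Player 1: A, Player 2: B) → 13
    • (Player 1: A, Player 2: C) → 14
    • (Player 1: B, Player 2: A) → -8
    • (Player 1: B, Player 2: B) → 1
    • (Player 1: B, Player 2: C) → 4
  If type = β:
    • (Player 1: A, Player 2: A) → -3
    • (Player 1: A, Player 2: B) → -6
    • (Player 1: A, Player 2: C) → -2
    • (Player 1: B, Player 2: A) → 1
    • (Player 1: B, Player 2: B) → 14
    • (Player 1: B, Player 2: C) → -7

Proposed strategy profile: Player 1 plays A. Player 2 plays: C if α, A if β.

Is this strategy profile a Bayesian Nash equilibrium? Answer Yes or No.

No

Player 1 plays A: E[A] = 0.3·(13) + 0.7·(-4) = 1.1; E[B] = 10.2. Not best-responding. ✗
Player 2 (type α), facing A: A gives 5, B gives 13, C gives 14. Proposed C is best. ✓
Player 2 (type β), facing A: A gives -3, B gives -6, C gives -2. Proposed A is not best — profitable deviation exists. ✗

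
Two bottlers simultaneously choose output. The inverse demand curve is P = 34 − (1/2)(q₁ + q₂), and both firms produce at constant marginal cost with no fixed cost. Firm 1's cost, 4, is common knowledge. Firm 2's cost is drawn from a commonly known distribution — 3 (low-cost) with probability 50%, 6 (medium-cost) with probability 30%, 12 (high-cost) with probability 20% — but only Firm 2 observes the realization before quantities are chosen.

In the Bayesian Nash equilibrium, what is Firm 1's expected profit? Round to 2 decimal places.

Type-c best response for Firm 2: q₂(c) = (34 − c) − q₁/2.
Firm 1 maximizes expected profit; its first-order condition is 34 − q₁ − (1/2)E[q₂] − 4 = 0.
Substituting E[q₂] and solving: E[c₂] = 5.7, so q₁ = (34 − 2·4 + 5.7)/(3/2) = 21.1333.
E[P] = 34 − (1/2)·(q₁ + E[q₂]) = 14.5667; Firm 1's expected profit = (E[P] − 4)·q₁ = (14.5667 − 4)·21.1333 = 223.309.

223.31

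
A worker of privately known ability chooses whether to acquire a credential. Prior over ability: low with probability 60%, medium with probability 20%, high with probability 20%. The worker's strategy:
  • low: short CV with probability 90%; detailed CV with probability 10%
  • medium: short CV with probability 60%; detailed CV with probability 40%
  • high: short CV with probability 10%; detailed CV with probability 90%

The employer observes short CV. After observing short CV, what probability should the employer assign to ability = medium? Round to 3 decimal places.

P(short CV) = 0.6·0.9 + 0.2·0.6 + 0.2·0.1 = 0.68
P(medium | short CV) = (0.2·0.6) / 0.68 = 0.12 / 0.68 = 0.176471

0.176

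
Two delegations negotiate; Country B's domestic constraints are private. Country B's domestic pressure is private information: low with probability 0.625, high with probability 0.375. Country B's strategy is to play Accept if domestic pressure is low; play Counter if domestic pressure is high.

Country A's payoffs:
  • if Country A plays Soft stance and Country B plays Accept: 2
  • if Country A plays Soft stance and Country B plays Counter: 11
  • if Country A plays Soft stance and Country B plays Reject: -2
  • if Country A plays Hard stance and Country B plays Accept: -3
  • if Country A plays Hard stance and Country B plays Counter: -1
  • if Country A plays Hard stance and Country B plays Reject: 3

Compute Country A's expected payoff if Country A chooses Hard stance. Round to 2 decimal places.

Take the expectation over Country B's domestic pressure, weighting each type's action by its prior probability.
E[Hard stance] = 0.625·(-3) + 0.375·(-1) = (-1.875) + (-0.375) = -2.25

-2.25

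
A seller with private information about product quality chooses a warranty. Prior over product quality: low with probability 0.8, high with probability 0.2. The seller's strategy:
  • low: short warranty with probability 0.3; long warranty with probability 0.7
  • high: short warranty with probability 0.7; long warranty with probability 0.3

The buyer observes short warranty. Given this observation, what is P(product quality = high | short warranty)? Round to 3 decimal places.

0.368

Apply Bayes' rule using the sender's strategy as the likelihood.
P(short warranty) = 0.8·0.3 + 0.2·0.7 = 0.38
P(high | short warranty) = (0.2·0.7) / 0.38 = 0.14 / 0.38 = 0.368421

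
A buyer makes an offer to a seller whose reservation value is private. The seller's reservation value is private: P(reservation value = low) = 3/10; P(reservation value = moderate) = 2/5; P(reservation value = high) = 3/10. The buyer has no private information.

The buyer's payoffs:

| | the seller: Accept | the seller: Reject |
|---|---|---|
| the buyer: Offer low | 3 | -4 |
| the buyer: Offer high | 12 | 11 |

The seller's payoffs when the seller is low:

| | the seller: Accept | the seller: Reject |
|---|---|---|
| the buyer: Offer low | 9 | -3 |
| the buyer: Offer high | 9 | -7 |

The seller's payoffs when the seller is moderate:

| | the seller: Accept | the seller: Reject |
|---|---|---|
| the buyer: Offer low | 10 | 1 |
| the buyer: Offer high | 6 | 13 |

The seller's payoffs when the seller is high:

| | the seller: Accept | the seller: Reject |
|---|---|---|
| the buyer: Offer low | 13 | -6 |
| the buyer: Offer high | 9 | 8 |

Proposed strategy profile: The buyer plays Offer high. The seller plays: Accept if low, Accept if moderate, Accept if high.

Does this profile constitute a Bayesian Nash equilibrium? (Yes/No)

No

The buyer plays Offer high: E[Offer high] = 3/10·(12) + 2/5·(12) + 3/10·(12) = 12; E[Offer low] = 3. Best-responding. ✓
The seller (reservation value low), facing Offer high: Accept gives 9, Reject gives -7. Proposed Accept is best. ✓
The seller (reservation value moderate), facing Offer high: Accept gives 6, Reject gives 13. Proposed Accept is not best — profitable deviation exists. ✗
The seller (reservation value high), facing Offer high: Accept gives 9, Reject gives 8. Proposed Accept is best. ✓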